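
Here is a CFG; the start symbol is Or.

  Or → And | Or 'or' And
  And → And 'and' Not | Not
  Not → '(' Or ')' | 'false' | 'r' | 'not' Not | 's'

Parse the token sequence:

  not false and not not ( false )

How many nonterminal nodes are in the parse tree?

[Or [And [And [Not not [Not false]]] and [Not not [Not not [Not ( [Or [And [Not false]]] )]]]]]

11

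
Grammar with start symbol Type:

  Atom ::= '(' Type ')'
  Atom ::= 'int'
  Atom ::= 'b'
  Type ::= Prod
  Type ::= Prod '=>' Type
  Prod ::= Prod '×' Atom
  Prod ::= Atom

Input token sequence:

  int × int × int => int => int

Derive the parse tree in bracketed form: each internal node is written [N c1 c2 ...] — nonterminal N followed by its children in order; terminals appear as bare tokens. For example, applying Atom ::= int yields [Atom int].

[Type [Prod [Prod [Prod [Atom int]] × [Atom int]] × [Atom int]] => [Type [Prod [Atom int]] => [Type [Prod [Atom int]]]]]

Type
Prod => Type
Prod × Atom => Type
Prod × Atom × Atom => Type
Atom × Atom × Atom => Type
int × Atom × Atom => Type
int × int × Atom => Type
int × int × int => Type
int × int × int => Prod => Type
int × int × int => Atom => Type
int × int × int => int => Type
int × int × int => int => Prod
int × int × int => int => Atom
int × int × int => int => int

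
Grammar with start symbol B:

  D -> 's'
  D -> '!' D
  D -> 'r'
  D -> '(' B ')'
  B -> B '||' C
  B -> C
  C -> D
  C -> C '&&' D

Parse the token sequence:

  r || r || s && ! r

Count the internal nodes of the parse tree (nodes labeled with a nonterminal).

[B [B [B [C [D r]]] || [C [D r]]] || [C [C [D s]] && [D ! [D r]]]]

12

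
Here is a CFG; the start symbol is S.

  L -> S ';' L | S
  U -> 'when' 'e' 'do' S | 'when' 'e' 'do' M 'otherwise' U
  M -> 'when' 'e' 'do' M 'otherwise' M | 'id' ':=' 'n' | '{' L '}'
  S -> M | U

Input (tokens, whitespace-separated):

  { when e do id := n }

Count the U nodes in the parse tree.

1

[S [M { [L [S [U when e do [S [M id := n]]]]] }]]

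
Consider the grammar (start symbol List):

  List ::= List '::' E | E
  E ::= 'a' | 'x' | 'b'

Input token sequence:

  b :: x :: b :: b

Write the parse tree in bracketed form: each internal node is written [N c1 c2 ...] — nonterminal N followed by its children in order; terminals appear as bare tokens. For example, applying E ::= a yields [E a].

List
List :: E
List :: E :: E
List :: E :: E :: E
E :: E :: E :: E
b :: E :: E :: E
b :: x :: E :: E
b :: x :: b :: E
b :: x :: b :: b

[List [List [List [List [E b]] :: [E x]] :: [E b]] :: [E b]]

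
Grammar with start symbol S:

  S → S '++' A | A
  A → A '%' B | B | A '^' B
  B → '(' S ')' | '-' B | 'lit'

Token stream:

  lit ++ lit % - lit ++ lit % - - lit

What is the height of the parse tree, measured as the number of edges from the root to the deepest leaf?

5

[S [S [S [A [B lit]]] ++ [A [A [B lit]] % [B - [B lit]]]] ++ [A [A [B lit]] % [B - [B - [B lit]]]]]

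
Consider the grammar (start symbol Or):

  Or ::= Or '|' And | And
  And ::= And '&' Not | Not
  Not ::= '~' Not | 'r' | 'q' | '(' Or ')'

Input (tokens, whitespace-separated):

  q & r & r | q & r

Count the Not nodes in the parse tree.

[Or [Or [And [And [And [Not q]] & [Not r]] & [Not r]]] | [And [And [Not q]] & [Not r]]]

5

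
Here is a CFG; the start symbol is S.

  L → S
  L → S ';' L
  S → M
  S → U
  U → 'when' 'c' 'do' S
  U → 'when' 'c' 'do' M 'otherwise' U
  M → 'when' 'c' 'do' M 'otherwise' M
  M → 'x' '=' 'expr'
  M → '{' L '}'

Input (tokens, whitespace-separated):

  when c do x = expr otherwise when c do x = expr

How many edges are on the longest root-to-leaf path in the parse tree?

[S [U when c do [M x = expr] otherwise [U when c do [S [M x = expr]]]]]

5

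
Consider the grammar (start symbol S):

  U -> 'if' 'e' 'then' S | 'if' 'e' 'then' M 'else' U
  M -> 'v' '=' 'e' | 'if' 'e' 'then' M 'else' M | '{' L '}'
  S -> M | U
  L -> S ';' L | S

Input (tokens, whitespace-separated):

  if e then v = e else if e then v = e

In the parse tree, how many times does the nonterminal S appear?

2

[S [U if e then [M v = e] else [U if e then [S [M v = e]]]]]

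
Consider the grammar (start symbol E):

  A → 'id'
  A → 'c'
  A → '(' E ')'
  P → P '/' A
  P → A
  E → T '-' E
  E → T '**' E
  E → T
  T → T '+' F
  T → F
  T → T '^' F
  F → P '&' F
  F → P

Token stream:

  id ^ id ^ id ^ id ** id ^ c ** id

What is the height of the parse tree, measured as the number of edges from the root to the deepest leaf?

[E [T [T [T [T [F [P [A id]]]] ^ [F [P [A id]]]] ^ [F [P [A id]]]] ^ [F [P [A id]]]] ** [E [T [T [F [P [A id]]]] ^ [F [P [A c]]]] ** [E [T [F [P [A id]]]]]]]

8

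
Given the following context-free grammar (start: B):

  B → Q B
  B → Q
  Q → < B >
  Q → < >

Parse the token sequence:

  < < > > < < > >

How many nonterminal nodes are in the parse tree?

[B [Q < [B [Q < >]] >] [B [Q < [B [Q < >]] >]]]

8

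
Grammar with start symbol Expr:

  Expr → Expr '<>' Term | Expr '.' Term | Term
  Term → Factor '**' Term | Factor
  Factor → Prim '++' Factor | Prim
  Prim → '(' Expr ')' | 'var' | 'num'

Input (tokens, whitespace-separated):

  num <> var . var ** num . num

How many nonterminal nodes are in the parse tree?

19

[Expr [Expr [Expr [Expr [Term [Factor [Prim num]]]] <> [Term [Factor [Prim var]]]] . [Term [Factor [Prim var]] ** [Term [Factor [Prim num]]]]] . [Term [Factor [Prim num]]]]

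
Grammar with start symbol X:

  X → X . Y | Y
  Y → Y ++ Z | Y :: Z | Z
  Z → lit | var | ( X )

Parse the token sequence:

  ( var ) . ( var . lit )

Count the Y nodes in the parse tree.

5

[X [X [Y [Z ( [X [Y [Z var]]] )]]] . [Y [Z ( [X [X [Y [Z var]]] . [Y [Z lit]]] )]]]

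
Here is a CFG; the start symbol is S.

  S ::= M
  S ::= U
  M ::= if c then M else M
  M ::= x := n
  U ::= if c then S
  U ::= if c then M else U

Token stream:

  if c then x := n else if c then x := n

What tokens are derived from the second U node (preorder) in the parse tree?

if c then x := n

[S [U if c then [M x := n] else [U if c then [S [M x := n]]]]]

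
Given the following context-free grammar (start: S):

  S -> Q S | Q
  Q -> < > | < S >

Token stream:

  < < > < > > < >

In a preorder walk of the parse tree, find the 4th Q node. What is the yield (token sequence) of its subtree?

< >

[S [Q < [S [Q < >] [S [Q < >]]] >] [S [Q < >]]]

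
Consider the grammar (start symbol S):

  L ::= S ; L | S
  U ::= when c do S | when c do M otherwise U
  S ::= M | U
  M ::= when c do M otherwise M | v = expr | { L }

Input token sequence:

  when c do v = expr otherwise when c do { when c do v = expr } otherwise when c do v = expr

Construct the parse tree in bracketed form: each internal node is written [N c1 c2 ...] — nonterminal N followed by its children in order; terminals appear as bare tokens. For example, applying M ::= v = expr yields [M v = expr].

[S [U when c do [M v = expr] otherwise [U when c do [M { [L [S [U when c do [S [M v = expr]]]]] }] otherwise [U when c do [S [M v = expr]]]]]]

S
U
when c do M otherwise U
when c do v = expr otherwise U
when c do v = expr otherwise when c do M otherwise U
when c do v = expr otherwise when c do { L } otherwise U
when c do v = expr otherwise when c do { S } otherwise U
when c do v = expr otherwise when c do { U } otherwise U
when c do v = expr otherwise when c do { when c do S } otherwise U
when c do v = expr otherwise when c do { when c do M } otherwise U
when c do v = expr otherwise when c do { when c do v = expr } otherwise U
when c do v = expr otherwise when c do { when c do v = expr } otherwise when c do S
when c do v = expr otherwise when c do { when c do v = expr } otherwise when c do M
when c do v = expr otherwise when c do { when c do v = expr } otherwise when c do v = expr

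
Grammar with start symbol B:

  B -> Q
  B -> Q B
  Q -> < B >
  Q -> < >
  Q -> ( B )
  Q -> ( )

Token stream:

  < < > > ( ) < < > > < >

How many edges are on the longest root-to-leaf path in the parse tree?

[B [Q < [B [Q < >]] >] [B [Q ( )] [B [Q < [B [Q < >]] >] [B [Q < >]]]]]

6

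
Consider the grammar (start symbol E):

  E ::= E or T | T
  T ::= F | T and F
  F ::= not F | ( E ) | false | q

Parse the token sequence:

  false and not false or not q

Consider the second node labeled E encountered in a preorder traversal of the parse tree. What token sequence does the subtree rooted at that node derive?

false and not false

[E [E [T [T [F false]] and [F not [F false]]]] or [T [F not [F q]]]]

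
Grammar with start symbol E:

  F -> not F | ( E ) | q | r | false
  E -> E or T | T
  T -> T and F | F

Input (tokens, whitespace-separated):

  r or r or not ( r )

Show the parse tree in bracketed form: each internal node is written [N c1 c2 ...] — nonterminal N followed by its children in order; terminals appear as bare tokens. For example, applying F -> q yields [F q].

E
E or T
E or T or T
T or T or T
F or T or T
r or T or T
r or F or T
r or r or T
r or r or F
r or r or not F
r or r or not ( E )
r or r or not ( T )
r or r or not ( F )
r or r or not ( r )

[E [E [E [T [F r]]] or [T [F r]]] or [T [F not [F ( [E [T [F r]]] )]]]]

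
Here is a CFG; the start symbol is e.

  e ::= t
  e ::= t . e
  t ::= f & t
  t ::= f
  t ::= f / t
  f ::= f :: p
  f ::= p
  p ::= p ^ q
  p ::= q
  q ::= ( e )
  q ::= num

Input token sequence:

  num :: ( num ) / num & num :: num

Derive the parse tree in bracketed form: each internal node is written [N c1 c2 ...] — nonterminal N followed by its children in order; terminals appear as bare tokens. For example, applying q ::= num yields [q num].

[e [t [f [f [p [q num]]] :: [p [q ( [e [t [f [p [q num]]]]] )]]] / [t [f [p [q num]]] & [t [f [f [p [q num]]] :: [p [q num]]]]]]]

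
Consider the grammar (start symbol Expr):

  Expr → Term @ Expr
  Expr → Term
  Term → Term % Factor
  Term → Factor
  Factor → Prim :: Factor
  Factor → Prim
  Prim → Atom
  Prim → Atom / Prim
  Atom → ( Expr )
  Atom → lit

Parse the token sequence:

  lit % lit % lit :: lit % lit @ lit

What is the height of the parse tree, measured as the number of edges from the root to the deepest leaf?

8

[Expr [Term [Term [Term [Term [Factor [Prim [Atom lit]]]] % [Factor [Prim [Atom lit]]]] % [Factor [Prim [Atom lit]] :: [Factor [Prim [Atom lit]]]]] % [Factor [Prim [Atom lit]]]] @ [Expr [Term [Factor [Prim [Atom lit]]]]]]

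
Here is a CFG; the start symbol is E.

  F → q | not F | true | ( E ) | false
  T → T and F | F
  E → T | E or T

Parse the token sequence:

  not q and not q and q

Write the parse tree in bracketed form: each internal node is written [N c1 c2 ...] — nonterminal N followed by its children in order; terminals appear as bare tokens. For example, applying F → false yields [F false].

E
T
T and F
T and F and F
F and F and F
not F and F and F
not q and F and F
not q and not F and F
not q and not q and F
not q and not q and q

[E [T [T [T [F not [F q]]] and [F not [F q]]] and [F q]]]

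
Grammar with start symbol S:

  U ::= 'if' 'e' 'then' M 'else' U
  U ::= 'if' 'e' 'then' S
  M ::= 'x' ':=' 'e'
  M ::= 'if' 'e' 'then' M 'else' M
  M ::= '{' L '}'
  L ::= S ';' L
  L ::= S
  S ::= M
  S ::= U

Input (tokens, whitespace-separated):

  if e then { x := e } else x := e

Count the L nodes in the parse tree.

[S [M if e then [M { [L [S [M x := e]]] }] else [M x := e]]]

1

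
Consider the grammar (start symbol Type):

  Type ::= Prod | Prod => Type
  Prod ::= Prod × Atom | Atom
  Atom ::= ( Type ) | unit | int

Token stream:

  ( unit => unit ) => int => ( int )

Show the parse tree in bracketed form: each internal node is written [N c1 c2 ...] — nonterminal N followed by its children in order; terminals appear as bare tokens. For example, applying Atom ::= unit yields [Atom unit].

[Type [Prod [Atom ( [Type [Prod [Atom unit]] => [Type [Prod [Atom unit]]]] )]] => [Type [Prod [Atom int]] => [Type [Prod [Atom ( [Type [Prod [Atom int]]] )]]]]]

Type
Prod => Type
Atom => Type
( Type ) => Type
( Prod => Type ) => Type
( Atom => Type ) => Type
( unit => Type ) => Type
( unit => Prod ) => Type
( unit => Atom ) => Type
( unit => unit ) => Type
( unit => unit ) => Prod => Type
( unit => unit ) => Atom => Type
( unit => unit ) => int => Type
( unit => unit ) => int => Prod
( unit => unit ) => int => Atom
( unit => unit ) => int => ( Type )
( unit => unit ) => int => ( Prod )
( unit => unit ) => int => ( Atom )
( unit => unit ) => int => ( int )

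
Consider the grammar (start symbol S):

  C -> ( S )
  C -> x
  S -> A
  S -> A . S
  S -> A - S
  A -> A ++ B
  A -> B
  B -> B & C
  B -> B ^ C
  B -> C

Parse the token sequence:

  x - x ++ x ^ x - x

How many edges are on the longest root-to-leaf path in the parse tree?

[S [A [B [C x]]] - [S [A [A [B [C x]]] ++ [B [B [C x]] ^ [C x]]] - [S [A [B [C x]]]]]]

6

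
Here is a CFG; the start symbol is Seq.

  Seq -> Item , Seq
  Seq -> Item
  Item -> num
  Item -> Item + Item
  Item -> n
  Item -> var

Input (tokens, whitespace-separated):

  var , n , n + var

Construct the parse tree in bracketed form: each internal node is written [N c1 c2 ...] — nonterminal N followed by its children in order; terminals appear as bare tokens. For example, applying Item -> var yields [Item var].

Seq
Item , Seq
var , Seq
var , Item , Seq
var , n , Seq
var , n , Item
var , n , Item + Item
var , n , n + Item
var , n , n + var

[Seq [Item var] , [Seq [Item n] , [Seq [Item [Item n] + [Item var]]]]]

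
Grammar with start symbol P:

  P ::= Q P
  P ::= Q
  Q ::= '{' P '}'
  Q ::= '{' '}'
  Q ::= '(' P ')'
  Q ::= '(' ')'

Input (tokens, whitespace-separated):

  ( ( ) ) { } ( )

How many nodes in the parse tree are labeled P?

[P [Q ( [P [Q ( )]] )] [P [Q { }] [P [Q ( )]]]]

4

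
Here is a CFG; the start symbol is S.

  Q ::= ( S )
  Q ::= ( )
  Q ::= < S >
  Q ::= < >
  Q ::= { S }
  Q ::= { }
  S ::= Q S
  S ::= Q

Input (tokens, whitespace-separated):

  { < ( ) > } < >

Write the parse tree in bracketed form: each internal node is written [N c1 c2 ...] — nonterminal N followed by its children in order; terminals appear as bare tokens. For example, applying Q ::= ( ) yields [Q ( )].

[S [Q { [S [Q < [S [Q ( )]] >]] }] [S [Q < >]]]

S
Q S
{ S } S
{ Q } S
{ < S > } S
{ < Q > } S
{ < ( ) > } S
{ < ( ) > } Q
{ < ( ) > } < >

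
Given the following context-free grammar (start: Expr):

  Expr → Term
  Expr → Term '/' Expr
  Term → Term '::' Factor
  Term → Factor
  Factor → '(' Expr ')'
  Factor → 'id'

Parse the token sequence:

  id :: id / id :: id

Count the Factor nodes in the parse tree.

4

[Expr [Term [Term [Factor id]] :: [Factor id]] / [Expr [Term [Term [Factor id]] :: [Factor id]]]]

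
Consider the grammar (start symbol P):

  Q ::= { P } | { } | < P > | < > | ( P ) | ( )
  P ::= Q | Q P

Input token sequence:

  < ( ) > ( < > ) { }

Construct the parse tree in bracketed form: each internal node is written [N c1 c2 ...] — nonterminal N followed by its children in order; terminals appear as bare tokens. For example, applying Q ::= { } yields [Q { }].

[P [Q < [P [Q ( )]] >] [P [Q ( [P [Q < >]] )] [P [Q { }]]]]

P
Q P
< P > P
< Q > P
< ( ) > P
< ( ) > Q P
< ( ) > ( P ) P
< ( ) > ( Q ) P
< ( ) > ( < > ) P
< ( ) > ( < > ) Q
< ( ) > ( < > ) { }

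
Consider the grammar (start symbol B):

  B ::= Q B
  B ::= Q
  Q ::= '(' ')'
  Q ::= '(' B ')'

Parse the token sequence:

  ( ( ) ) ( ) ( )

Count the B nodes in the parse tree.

[B [Q ( [B [Q ( )]] )] [B [Q ( )] [B [Q ( )]]]]

4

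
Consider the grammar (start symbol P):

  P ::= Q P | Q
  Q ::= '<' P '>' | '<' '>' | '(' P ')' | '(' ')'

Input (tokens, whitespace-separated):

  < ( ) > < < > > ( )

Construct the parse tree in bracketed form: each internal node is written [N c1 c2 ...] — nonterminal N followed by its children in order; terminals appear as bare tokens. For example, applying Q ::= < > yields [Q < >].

[P [Q < [P [Q ( )]] >] [P [Q < [P [Q < >]] >] [P [Q ( )]]]]

P
Q P
< P > P
< Q > P
< ( ) > P
< ( ) > Q P
< ( ) > < P > P
< ( ) > < Q > P
< ( ) > < < > > P
< ( ) > < < > > Q
< ( ) > < < > > ( )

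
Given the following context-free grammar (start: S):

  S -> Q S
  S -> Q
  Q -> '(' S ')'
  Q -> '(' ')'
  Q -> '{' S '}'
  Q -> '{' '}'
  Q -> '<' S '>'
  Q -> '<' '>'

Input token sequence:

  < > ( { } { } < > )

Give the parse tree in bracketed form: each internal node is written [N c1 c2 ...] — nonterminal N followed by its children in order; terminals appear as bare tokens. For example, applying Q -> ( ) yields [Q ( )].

[S [Q < >] [S [Q ( [S [Q { }] [S [Q { }] [S [Q < >]]]] )]]]

S
Q S
< > S
< > Q
< > ( S )
< > ( Q S )
< > ( { } S )
< > ( { } Q S )
< > ( { } { } S )
< > ( { } { } Q )
< > ( { } { } < > )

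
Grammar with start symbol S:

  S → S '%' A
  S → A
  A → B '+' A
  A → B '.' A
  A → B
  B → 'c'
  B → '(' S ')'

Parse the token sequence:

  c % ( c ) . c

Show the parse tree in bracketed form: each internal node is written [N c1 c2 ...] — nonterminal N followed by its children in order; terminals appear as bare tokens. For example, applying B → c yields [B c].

[S [S [A [B c]]] % [A [B ( [S [A [B c]]] )] . [A [B c]]]]

S
S % A
A % A
B % A
c % A
c % B . A
c % ( S ) . A
c % ( A ) . A
c % ( B ) . A
c % ( c ) . A
c % ( c ) . B
c % ( c ) . c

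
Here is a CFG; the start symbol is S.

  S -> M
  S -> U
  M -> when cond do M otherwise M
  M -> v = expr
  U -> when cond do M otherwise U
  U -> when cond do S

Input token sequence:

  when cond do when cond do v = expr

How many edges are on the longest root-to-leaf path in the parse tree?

[S [U when cond do [S [U when cond do [S [M v = expr]]]]]]

6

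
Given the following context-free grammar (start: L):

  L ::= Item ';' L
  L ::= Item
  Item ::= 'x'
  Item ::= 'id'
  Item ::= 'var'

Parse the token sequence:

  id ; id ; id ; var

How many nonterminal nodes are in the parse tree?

[L [Item id] ; [L [Item id] ; [L [Item id] ; [L [Item var]]]]]

8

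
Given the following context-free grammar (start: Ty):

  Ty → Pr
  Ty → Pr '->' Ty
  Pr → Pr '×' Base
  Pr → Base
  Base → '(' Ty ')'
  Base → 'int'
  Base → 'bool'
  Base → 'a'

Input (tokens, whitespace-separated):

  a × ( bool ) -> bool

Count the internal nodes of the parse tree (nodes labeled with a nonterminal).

[Ty [Pr [Pr [Base a]] × [Base ( [Ty [Pr [Base bool]]] )]] -> [Ty [Pr [Base bool]]]]

11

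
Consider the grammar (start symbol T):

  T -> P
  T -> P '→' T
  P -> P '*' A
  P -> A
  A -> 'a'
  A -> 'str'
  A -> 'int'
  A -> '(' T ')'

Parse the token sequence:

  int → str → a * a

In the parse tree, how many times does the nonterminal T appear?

[T [P [A int]] → [T [P [A str]] → [T [P [P [A a]] * [A a]]]]]

3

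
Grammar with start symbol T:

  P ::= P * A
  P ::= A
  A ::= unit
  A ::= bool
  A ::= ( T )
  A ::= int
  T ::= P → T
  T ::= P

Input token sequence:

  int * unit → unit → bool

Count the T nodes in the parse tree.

3

[T [P [P [A int]] * [A unit]] → [T [P [A unit]] → [T [P [A bool]]]]]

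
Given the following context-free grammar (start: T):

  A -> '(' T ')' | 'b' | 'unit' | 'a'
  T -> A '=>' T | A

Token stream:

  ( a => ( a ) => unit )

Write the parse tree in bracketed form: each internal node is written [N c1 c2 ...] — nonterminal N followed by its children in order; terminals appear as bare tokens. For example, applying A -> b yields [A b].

T
A
( T )
( A => T )
( a => T )
( a => A => T )
( a => ( T ) => T )
( a => ( A ) => T )
( a => ( a ) => T )
( a => ( a ) => A )
( a => ( a ) => unit )

[T [A ( [T [A a] => [T [A ( [T [A a]] )] => [T [A unit]]]] )]]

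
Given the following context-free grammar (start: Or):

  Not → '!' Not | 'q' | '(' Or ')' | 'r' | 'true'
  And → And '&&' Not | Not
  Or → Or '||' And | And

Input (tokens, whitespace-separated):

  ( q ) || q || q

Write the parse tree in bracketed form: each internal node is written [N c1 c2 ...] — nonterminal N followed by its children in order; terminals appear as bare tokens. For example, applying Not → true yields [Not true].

[Or [Or [Or [And [Not ( [Or [And [Not q]]] )]]] || [And [Not q]]] || [And [Not q]]]

Or
Or || And
Or || And || And
And || And || And
Not || And || And
( Or ) || And || And
( And ) || And || And
( Not ) || And || And
( q ) || And || And
( q ) || Not || And
( q ) || q || And
( q ) || q || Not
( q ) || q || q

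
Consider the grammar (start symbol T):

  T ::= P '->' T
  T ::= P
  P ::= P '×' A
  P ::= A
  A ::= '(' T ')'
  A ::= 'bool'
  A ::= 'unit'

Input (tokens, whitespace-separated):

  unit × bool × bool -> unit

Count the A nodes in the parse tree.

4

[T [P [P [P [A unit]] × [A bool]] × [A bool]] -> [T [P [A unit]]]]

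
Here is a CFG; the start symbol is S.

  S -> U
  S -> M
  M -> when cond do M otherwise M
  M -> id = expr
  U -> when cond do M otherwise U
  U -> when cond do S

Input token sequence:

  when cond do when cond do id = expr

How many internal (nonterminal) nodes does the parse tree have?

6

[S [U when cond do [S [U when cond do [S [M id = expr]]]]]]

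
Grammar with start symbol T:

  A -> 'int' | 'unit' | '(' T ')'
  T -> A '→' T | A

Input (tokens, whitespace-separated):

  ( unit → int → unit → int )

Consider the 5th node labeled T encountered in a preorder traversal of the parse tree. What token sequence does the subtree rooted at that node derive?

int

[T [A ( [T [A unit] → [T [A int] → [T [A unit] → [T [A int]]]]] )]]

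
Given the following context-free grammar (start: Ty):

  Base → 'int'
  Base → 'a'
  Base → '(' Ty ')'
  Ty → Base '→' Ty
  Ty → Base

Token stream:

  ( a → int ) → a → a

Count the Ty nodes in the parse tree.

5

[Ty [Base ( [Ty [Base a] → [Ty [Base int]]] )] → [Ty [Base a] → [Ty [Base a]]]]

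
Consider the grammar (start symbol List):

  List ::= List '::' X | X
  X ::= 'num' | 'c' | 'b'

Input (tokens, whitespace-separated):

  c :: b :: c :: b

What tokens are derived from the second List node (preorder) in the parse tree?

[List [List [List [List [X c]] :: [X b]] :: [X c]] :: [X b]]

c :: b :: c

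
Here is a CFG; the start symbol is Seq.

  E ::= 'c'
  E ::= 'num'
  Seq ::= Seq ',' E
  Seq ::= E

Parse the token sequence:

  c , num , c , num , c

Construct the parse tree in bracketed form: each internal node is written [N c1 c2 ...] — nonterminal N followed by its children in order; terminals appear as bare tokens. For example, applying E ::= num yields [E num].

Seq
Seq , E
Seq , E , E
Seq , E , E , E
Seq , E , E , E , E
E , E , E , E , E
c , E , E , E , E
c , num , E , E , E
c , num , c , E , E
c , num , c , num , E
c , num , c , num , c

[Seq [Seq [Seq [Seq [Seq [E c]] , [E num]] , [E c]] , [E num]] , [E c]]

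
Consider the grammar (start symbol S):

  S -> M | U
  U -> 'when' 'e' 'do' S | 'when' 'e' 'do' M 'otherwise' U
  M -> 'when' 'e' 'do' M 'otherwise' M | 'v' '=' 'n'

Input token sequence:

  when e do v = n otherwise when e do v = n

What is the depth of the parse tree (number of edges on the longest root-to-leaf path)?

5

[S [U when e do [M v = n] otherwise [U when e do [S [M v = n]]]]]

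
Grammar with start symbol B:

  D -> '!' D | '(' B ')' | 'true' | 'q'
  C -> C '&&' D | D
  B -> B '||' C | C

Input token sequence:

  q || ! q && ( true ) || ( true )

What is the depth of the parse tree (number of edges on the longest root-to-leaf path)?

7

[B [B [B [C [D q]]] || [C [C [D ! [D q]]] && [D ( [B [C [D true]]] )]]] || [C [D ( [B [C [D true]]] )]]]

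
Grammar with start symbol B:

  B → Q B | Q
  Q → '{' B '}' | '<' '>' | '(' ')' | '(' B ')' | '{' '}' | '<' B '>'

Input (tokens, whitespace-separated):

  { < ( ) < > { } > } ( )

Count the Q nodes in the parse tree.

6

[B [Q { [B [Q < [B [Q ( )] [B [Q < >] [B [Q { }]]]] >]] }] [B [Q ( )]]]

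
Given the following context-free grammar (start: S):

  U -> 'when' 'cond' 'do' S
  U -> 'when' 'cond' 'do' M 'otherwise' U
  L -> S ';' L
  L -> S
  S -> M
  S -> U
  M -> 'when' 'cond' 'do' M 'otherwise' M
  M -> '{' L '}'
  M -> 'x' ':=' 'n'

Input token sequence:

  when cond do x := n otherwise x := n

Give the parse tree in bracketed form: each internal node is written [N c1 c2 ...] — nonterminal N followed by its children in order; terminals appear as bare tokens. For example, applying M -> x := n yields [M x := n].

S
M
when cond do M otherwise M
when cond do x := n otherwise M
when cond do x := n otherwise x := n

[S [M when cond do [M x := n] otherwise [M x := n]]]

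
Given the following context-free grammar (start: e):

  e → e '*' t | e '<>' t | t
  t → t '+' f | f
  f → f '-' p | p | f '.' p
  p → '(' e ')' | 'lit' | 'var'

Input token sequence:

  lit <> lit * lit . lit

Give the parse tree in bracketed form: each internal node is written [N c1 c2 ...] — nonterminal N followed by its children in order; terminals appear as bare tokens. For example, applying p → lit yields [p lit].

[e [e [e [t [f [p lit]]]] <> [t [f [p lit]]]] * [t [f [f [p lit]] . [p lit]]]]

e
e * t
e <> t * t
t <> t * t
f <> t * t
p <> t * t
lit <> t * t
lit <> f * t
lit <> p * t
lit <> lit * t
lit <> lit * f
lit <> lit * f . p
lit <> lit * p . p
lit <> lit * lit . p
lit <> lit * lit . lit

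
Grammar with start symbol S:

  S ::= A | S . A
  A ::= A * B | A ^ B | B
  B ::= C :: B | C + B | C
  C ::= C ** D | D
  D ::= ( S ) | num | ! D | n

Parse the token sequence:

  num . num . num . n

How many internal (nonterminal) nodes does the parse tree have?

[S [S [S [S [A [B [C [D num]]]]] . [A [B [C [D num]]]]] . [A [B [C [D num]]]]] . [A [B [C [D n]]]]]

20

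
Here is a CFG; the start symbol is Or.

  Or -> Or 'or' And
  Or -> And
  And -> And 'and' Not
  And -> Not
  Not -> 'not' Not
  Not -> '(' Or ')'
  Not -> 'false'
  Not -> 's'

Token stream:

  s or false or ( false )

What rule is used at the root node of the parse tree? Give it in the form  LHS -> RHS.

Or -> Or 'or' And

[Or [Or [Or [And [Not s]]] or [And [Not false]]] or [And [Not ( [Or [And [Not false]]] )]]]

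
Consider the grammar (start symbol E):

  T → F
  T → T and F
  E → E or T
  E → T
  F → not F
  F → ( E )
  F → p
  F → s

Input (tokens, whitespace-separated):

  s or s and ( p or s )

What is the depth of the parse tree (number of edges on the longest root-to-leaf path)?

7

[E [E [T [F s]]] or [T [T [F s]] and [F ( [E [E [T [F p]]] or [T [F s]]] )]]]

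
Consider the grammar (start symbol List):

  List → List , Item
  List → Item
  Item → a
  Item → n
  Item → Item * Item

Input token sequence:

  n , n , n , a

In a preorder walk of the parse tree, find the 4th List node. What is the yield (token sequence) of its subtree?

[List [List [List [List [Item n]] , [Item n]] , [Item n]] , [Item a]]

n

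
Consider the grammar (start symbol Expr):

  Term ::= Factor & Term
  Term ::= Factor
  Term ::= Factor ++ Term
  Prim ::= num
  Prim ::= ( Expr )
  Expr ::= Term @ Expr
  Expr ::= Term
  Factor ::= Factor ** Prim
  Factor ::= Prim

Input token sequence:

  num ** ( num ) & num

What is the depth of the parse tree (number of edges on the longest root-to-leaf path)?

[Expr [Term [Factor [Factor [Prim num]] ** [Prim ( [Expr [Term [Factor [Prim num]]]] )]] & [Term [Factor [Prim num]]]]]

8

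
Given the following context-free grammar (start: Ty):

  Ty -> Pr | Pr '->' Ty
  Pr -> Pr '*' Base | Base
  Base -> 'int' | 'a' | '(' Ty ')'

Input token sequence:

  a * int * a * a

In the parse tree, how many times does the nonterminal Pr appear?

4

[Ty [Pr [Pr [Pr [Pr [Base a]] * [Base int]] * [Base a]] * [Base a]]]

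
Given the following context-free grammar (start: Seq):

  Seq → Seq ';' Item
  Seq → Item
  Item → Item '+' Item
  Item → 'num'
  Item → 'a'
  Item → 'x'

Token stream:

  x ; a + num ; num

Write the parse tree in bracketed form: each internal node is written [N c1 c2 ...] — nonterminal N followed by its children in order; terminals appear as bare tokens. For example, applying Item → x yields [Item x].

Seq
Seq ; Item
Seq ; Item ; Item
Item ; Item ; Item
x ; Item ; Item
x ; Item + Item ; Item
x ; a + Item ; Item
x ; a + num ; Item
x ; a + num ; num

[Seq [Seq [Seq [Item x]] ; [Item [Item a] + [Item num]]] ; [Item num]]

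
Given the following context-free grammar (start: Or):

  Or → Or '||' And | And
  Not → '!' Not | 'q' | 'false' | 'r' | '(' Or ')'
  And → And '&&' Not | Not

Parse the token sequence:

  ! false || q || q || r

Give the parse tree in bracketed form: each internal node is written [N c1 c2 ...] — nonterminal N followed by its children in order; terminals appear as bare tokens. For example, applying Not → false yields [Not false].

Or
Or || And
Or || And || And
Or || And || And || And
And || And || And || And
Not || And || And || And
! Not || And || And || And
! false || And || And || And
! false || Not || And || And
! false || q || And || And
! false || q || Not || And
! false || q || q || And
! false || q || q || Not
! false || q || q || r

[Or [Or [Or [Or [And [Not ! [Not false]]]] || [And [Not q]]] || [And [Not q]]] || [And [Not r]]]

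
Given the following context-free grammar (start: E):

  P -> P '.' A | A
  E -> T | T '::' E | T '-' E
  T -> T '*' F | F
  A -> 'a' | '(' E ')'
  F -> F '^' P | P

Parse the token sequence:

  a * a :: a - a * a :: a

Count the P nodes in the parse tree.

[E [T [T [F [P [A a]]]] * [F [P [A a]]]] :: [E [T [F [P [A a]]]] - [E [T [T [F [P [A a]]]] * [F [P [A a]]]] :: [E [T [F [P [A a]]]]]]]]

6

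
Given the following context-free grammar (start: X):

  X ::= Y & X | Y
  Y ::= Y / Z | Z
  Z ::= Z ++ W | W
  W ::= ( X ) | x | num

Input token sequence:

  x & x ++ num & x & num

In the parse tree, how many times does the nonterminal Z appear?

[X [Y [Z [W x]]] & [X [Y [Z [Z [W x]] ++ [W num]]] & [X [Y [Z [W x]]] & [X [Y [Z [W num]]]]]]]

5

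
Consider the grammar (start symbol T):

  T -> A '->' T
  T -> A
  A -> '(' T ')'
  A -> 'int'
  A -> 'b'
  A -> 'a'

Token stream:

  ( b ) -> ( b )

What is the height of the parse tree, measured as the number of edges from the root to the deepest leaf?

[T [A ( [T [A b]] )] -> [T [A ( [T [A b]] )]]]

5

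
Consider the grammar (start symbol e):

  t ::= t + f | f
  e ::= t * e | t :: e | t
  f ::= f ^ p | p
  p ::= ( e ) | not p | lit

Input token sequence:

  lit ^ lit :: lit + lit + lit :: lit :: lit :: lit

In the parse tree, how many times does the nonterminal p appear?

8

[e [t [f [f [p lit]] ^ [p lit]]] :: [e [t [t [t [f [p lit]]] + [f [p lit]]] + [f [p lit]]] :: [e [t [f [p lit]]] :: [e [t [f [p lit]]] :: [e [t [f [p lit]]]]]]]]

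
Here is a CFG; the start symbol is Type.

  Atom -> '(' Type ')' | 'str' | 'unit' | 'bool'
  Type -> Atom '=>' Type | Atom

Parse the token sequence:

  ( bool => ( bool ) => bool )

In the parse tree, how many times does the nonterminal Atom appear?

5

[Type [Atom ( [Type [Atom bool] => [Type [Atom ( [Type [Atom bool]] )] => [Type [Atom bool]]]] )]]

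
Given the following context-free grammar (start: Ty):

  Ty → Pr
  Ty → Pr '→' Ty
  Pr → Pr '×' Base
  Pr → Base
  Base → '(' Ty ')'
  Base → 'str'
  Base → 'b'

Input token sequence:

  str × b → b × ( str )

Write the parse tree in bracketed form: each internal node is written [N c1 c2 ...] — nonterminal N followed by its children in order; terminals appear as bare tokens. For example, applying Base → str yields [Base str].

[Ty [Pr [Pr [Base str]] × [Base b]] → [Ty [Pr [Pr [Base b]] × [Base ( [Ty [Pr [Base str]]] )]]]]

Ty
Pr → Ty
Pr × Base → Ty
Base × Base → Ty
str × Base → Ty
str × b → Ty
str × b → Pr
str × b → Pr × Base
str × b → Base × Base
str × b → b × Base
str × b → b × ( Ty )
str × b → b × ( Pr )
str × b → b × ( Base )
str × b → b × ( str )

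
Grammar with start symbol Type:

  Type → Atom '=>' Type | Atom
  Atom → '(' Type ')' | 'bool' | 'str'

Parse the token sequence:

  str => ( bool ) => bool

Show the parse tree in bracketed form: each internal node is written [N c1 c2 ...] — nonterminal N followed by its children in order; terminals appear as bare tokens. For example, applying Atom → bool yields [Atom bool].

[Type [Atom str] => [Type [Atom ( [Type [Atom bool]] )] => [Type [Atom bool]]]]

Type
Atom => Type
str => Type
str => Atom => Type
str => ( Type ) => Type
str => ( Atom ) => Type
str => ( bool ) => Type
str => ( bool ) => Atom
str => ( bool ) => bool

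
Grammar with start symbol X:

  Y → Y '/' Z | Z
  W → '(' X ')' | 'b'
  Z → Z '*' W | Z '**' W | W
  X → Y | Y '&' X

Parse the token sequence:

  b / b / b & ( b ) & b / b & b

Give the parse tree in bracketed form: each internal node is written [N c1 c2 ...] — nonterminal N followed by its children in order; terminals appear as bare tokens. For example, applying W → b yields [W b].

[X [Y [Y [Y [Z [W b]]] / [Z [W b]]] / [Z [W b]]] & [X [Y [Z [W ( [X [Y [Z [W b]]]] )]]] & [X [Y [Y [Z [W b]]] / [Z [W b]]] & [X [Y [Z [W b]]]]]]]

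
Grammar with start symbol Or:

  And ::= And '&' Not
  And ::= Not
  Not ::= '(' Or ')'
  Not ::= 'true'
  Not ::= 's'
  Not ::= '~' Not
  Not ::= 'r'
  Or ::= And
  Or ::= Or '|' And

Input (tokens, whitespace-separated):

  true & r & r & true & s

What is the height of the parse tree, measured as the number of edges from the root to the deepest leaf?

[Or [And [And [And [And [And [Not true]] & [Not r]] & [Not r]] & [Not true]] & [Not s]]]

7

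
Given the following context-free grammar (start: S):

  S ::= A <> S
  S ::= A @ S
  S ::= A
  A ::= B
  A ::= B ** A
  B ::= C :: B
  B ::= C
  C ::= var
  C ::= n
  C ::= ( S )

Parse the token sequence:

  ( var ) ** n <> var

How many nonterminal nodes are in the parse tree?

[S [A [B [C ( [S [A [B [C var]]]] )]] ** [A [B [C n]]]] <> [S [A [B [C var]]]]]

15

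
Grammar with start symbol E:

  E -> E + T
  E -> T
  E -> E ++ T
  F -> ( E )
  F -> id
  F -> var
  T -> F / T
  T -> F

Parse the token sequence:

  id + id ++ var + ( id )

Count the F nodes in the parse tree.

[E [E [E [E [T [F id]]] + [T [F id]]] ++ [T [F var]]] + [T [F ( [E [T [F id]]] )]]]

5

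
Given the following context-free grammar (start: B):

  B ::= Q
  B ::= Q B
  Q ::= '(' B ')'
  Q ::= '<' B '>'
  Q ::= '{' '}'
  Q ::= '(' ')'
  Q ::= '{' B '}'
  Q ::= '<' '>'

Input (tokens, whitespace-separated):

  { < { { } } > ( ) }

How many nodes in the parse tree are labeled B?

[B [Q { [B [Q < [B [Q { [B [Q { }]] }]] >] [B [Q ( )]]] }]]

5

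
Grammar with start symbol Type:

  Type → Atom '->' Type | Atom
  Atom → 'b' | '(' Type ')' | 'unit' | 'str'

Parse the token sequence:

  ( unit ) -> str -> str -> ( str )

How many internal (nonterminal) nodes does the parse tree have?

12

[Type [Atom ( [Type [Atom unit]] )] -> [Type [Atom str] -> [Type [Atom str] -> [Type [Atom ( [Type [Atom str]] )]]]]]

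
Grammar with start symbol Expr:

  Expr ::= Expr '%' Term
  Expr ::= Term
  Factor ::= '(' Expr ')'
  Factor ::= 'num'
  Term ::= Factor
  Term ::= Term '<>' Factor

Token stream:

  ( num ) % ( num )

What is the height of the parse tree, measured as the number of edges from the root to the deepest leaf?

7

[Expr [Expr [Term [Factor ( [Expr [Term [Factor num]]] )]]] % [Term [Factor ( [Expr [Term [Factor num]]] )]]]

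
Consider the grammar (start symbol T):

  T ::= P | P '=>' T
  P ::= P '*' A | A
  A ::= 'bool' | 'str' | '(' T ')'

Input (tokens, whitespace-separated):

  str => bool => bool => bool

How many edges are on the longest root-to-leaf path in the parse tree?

6

[T [P [A str]] => [T [P [A bool]] => [T [P [A bool]] => [T [P [A bool]]]]]]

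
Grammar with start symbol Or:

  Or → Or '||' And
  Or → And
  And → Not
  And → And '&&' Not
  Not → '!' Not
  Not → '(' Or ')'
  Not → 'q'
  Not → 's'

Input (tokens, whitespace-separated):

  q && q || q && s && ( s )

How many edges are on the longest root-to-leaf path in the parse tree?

6

[Or [Or [And [And [Not q]] && [Not q]]] || [And [And [And [Not q]] && [Not s]] && [Not ( [Or [And [Not s]]] )]]]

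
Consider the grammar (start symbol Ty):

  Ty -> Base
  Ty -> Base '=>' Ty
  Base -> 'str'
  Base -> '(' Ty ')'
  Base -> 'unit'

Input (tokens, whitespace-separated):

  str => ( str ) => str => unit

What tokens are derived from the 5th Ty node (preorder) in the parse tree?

[Ty [Base str] => [Ty [Base ( [Ty [Base str]] )] => [Ty [Base str] => [Ty [Base unit]]]]]

unit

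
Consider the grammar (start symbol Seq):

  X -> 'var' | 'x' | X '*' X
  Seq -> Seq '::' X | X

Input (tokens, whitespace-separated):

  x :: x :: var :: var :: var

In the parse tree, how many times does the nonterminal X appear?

5

[Seq [Seq [Seq [Seq [Seq [X x]] :: [X x]] :: [X var]] :: [X var]] :: [X var]]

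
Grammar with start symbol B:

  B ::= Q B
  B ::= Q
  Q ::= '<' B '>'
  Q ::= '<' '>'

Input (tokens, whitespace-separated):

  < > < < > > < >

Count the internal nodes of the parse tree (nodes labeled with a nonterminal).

[B [Q < >] [B [Q < [B [Q < >]] >] [B [Q < >]]]]

8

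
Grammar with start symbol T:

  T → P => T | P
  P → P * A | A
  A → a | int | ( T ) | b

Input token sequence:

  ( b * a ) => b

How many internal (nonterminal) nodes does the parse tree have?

[T [P [A ( [T [P [P [A b]] * [A a]]] )]] => [T [P [A b]]]]

11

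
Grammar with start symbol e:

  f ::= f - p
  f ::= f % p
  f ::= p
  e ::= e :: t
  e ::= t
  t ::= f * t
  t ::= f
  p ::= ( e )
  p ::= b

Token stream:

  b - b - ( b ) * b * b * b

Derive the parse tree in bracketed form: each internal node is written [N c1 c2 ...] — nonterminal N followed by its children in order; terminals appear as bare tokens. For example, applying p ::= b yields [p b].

e
t
f * t
f - p * t
f - p - p * t
p - p - p * t
b - p - p * t
b - b - p * t
b - b - ( e ) * t
b - b - ( t ) * t
b - b - ( f ) * t
b - b - ( p ) * t
b - b - ( b ) * t
b - b - ( b ) * f * t
b - b - ( b ) * p * t
b - b - ( b ) * b * t
b - b - ( b ) * b * f * t
b - b - ( b ) * b * p * t
b - b - ( b ) * b * b * t
b - b - ( b ) * b * b * f
b - b - ( b ) * b * b * p
b - b - ( b ) * b * b * b

[e [t [f [f [f [p b]] - [p b]] - [p ( [e [t [f [p b]]]] )]] * [t [f [p b]] * [t [f [p b]] * [t [f [p b]]]]]]]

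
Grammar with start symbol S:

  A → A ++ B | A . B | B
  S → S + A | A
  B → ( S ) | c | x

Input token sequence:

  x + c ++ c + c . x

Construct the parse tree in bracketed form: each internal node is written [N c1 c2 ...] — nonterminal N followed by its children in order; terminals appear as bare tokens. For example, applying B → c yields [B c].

S
S + A
S + A + A
A + A + A
B + A + A
x + A + A
x + A ++ B + A
x + B ++ B + A
x + c ++ B + A
x + c ++ c + A
x + c ++ c + A . B
x + c ++ c + B . B
x + c ++ c + c . B
x + c ++ c + c . x

[S [S [S [A [B x]]] + [A [A [B c]] ++ [B c]]] + [A [A [B c]] . [B x]]]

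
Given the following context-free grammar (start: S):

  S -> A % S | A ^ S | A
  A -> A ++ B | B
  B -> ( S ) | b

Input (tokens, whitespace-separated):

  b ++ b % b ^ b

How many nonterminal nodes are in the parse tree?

[S [A [A [B b]] ++ [B b]] % [S [A [B b]] ^ [S [A [B b]]]]]

11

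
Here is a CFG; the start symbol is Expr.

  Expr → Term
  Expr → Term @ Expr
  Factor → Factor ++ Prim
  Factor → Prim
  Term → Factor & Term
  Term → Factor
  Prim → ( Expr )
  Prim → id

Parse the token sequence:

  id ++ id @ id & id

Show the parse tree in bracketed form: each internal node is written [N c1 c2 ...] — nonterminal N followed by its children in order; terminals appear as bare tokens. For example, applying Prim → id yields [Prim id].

Expr
Term @ Expr
Factor @ Expr
Factor ++ Prim @ Expr
Prim ++ Prim @ Expr
id ++ Prim @ Expr
id ++ id @ Expr
id ++ id @ Term
id ++ id @ Factor & Term
id ++ id @ Prim & Term
id ++ id @ id & Term
id ++ id @ id & Factor
id ++ id @ id & Prim
id ++ id @ id & id

[Expr [Term [Factor [Factor [Prim id]] ++ [Prim id]]] @ [Expr [Term [Factor [Prim id]] & [Term [Factor [Prim id]]]]]]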